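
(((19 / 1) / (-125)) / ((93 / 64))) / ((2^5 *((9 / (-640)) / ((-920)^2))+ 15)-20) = 164675584 / 7871520837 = 0.02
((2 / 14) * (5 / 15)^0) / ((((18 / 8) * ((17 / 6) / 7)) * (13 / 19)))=152 / 663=0.23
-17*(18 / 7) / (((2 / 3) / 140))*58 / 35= -106488 / 7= -15212.57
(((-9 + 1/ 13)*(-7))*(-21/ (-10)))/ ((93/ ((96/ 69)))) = 90944/ 46345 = 1.96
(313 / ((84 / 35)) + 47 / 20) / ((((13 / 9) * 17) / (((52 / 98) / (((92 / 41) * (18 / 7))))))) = 23329 / 46920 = 0.50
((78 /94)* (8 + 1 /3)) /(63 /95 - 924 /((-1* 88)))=61750 /99687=0.62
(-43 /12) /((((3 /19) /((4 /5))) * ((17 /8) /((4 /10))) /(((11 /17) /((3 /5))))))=-143792 /39015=-3.69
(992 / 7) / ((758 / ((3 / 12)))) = 124 / 2653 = 0.05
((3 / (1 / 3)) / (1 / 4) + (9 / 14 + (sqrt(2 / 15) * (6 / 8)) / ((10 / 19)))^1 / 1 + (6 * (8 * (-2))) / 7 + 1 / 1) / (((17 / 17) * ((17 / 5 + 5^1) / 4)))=19 * sqrt(30) / 420 + 1675 / 147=11.64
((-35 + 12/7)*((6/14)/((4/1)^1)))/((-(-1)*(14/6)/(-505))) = 1058985/1372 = 771.85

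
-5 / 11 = -0.45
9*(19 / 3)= 57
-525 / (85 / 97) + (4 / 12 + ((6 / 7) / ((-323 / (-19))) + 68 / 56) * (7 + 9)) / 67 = -2046136 / 3417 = -598.81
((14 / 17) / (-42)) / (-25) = 1 / 1275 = 0.00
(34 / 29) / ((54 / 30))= 170 / 261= 0.65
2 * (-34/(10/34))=-1156/5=-231.20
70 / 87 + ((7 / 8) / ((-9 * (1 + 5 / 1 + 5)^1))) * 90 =35 / 3828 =0.01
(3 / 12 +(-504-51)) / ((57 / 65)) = -144235 / 228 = -632.61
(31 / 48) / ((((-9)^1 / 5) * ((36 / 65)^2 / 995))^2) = 13696237887109375 / 6530347008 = 2097321.61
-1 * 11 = -11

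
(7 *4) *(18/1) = 504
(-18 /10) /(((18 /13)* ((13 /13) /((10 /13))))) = -1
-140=-140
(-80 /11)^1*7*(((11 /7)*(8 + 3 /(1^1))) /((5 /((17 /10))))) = -1496 /5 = -299.20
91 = 91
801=801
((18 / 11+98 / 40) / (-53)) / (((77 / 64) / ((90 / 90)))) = -14384 / 224455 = -0.06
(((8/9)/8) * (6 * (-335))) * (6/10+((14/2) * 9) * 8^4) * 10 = -576308540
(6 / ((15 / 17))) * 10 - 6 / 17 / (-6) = 1157 / 17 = 68.06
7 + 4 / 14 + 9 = 114 / 7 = 16.29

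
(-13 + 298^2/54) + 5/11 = 484696/297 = 1631.97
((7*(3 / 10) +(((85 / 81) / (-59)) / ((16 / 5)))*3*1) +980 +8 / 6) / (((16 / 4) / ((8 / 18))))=125326619 / 1146960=109.27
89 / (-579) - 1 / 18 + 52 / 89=0.38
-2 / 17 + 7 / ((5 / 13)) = 18.08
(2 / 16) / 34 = 1 / 272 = 0.00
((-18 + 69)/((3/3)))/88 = 51/88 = 0.58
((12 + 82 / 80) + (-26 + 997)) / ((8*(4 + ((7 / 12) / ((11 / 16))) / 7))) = 29.85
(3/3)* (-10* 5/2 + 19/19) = -24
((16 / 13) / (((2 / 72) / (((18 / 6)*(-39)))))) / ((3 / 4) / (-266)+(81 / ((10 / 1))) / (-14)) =8916.55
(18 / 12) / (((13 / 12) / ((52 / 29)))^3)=165888 / 24389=6.80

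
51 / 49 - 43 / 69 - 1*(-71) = 241463 / 3381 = 71.42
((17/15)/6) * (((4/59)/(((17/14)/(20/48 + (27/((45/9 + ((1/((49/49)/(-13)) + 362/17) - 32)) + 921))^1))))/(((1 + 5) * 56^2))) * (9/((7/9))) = 27401/9460277120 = 0.00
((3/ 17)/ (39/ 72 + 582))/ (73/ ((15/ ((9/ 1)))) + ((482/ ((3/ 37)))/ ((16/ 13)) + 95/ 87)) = 83520/ 1344045133871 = 0.00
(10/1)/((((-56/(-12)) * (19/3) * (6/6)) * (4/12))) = 1.02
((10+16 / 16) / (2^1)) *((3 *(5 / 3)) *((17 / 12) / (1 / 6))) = 935 / 4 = 233.75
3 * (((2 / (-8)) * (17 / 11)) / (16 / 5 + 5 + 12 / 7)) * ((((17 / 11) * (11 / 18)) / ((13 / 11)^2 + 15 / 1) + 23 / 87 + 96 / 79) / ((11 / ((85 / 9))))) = -6360532658725 / 41222597442048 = -0.15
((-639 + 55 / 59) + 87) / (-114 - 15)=32513 / 7611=4.27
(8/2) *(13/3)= 52/3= 17.33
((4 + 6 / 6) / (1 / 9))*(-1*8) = -360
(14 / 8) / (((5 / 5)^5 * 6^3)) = 7 / 864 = 0.01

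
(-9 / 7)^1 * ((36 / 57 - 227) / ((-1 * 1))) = -38709 / 133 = -291.05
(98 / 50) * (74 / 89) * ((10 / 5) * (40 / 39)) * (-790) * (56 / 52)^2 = -1796639488 / 586599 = -3062.81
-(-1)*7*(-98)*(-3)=2058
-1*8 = -8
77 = 77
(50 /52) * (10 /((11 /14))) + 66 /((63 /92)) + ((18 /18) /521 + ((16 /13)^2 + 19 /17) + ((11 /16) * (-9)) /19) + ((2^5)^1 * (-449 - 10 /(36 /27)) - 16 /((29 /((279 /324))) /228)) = -14840514093401835 /1016098139056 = -14605.39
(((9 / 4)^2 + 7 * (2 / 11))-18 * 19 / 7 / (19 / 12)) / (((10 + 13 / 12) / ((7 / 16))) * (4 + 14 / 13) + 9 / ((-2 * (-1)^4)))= -392743 / 1987832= -0.20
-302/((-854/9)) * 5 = 6795/427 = 15.91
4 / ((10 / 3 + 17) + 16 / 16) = 0.19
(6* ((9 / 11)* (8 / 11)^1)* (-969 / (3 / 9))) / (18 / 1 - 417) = 22032 / 847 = 26.01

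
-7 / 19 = -0.37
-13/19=-0.68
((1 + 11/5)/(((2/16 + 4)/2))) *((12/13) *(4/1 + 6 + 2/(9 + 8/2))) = 12288/845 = 14.54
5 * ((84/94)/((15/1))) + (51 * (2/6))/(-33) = -337/1551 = -0.22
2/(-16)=-1/8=-0.12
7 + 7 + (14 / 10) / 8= 567 / 40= 14.18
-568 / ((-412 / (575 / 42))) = 40825 / 2163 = 18.87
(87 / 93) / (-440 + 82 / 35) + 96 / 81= 1685339 / 1424574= 1.18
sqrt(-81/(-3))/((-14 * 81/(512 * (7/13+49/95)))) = -15872 * sqrt(3)/11115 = -2.47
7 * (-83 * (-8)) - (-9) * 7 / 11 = 51191 / 11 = 4653.73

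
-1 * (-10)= 10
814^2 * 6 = 3975576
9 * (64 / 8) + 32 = 104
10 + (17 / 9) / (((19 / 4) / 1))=1778 / 171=10.40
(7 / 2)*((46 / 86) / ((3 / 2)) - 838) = -378196 / 129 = -2931.75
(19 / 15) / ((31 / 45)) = 57 / 31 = 1.84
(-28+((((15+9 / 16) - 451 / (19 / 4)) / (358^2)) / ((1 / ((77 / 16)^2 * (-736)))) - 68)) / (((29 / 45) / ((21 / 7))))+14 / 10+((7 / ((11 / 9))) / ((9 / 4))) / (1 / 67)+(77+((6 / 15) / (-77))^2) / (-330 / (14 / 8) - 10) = -226.19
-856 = -856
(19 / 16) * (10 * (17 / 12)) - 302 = -27377 / 96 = -285.18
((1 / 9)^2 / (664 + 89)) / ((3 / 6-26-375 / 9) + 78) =2 / 1321515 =0.00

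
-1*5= -5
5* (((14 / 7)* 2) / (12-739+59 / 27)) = -54 / 1957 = -0.03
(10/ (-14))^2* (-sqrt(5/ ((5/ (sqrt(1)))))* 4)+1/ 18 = -1751/ 882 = -1.99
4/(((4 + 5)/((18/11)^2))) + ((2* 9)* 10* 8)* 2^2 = 697104/121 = 5761.19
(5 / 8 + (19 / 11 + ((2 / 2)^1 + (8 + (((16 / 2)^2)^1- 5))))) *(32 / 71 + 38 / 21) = 10431835 / 65604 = 159.01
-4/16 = -1/4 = -0.25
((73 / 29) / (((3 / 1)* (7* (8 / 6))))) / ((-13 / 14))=-73 / 754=-0.10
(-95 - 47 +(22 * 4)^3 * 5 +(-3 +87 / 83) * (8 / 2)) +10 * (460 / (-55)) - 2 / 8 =12442825271 / 3652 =3407126.31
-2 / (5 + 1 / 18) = -36 / 91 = -0.40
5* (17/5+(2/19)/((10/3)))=326/19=17.16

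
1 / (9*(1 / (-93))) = -31 / 3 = -10.33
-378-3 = -381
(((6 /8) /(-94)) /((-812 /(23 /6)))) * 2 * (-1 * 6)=-69 /152656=-0.00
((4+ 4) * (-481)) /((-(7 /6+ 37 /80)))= 923520 /391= 2361.94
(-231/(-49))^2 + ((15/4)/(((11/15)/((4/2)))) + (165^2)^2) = 799014308733/1078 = 741200657.45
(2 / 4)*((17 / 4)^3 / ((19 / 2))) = 4913 / 1216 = 4.04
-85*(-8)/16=85/2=42.50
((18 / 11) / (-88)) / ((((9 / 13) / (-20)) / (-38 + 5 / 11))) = -26845 / 1331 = -20.17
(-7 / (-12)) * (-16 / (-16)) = 7 / 12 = 0.58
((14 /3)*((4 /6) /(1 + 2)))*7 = 196 /27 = 7.26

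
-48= -48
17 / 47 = 0.36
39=39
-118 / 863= -0.14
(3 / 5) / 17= 3 / 85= 0.04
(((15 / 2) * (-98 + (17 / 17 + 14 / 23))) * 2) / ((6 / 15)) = -166275 / 46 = -3614.67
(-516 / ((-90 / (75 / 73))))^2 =184900 / 5329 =34.70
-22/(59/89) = -1958/59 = -33.19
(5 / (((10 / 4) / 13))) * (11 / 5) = 286 / 5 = 57.20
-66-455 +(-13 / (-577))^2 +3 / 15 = -866946271 / 1664645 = -520.80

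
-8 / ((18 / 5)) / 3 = -20 / 27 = -0.74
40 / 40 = 1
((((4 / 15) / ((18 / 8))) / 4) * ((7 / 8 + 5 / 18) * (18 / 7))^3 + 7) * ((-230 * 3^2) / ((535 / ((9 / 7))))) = -397298343 / 10276280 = -38.66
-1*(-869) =869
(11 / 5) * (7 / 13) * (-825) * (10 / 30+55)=-703010 / 13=-54077.69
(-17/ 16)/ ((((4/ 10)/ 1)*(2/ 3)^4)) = -6885/ 512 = -13.45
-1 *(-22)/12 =11/6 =1.83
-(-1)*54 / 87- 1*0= 18 / 29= 0.62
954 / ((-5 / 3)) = -572.40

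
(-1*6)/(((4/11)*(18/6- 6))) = 11/2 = 5.50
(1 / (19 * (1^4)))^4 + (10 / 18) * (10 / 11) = 6516149 / 12901779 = 0.51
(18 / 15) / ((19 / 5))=6 / 19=0.32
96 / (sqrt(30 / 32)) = 128* sqrt(15) / 5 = 99.15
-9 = -9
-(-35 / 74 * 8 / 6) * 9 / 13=210 / 481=0.44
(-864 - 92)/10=-478/5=-95.60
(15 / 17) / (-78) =-5 / 442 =-0.01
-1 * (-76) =76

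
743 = 743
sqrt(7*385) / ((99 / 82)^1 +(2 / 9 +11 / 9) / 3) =15498*sqrt(55) / 3739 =30.74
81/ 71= 1.14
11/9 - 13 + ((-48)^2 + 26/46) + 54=485785/207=2346.79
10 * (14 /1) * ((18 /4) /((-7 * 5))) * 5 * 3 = -270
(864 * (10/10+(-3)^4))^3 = 355617221640192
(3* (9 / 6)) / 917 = 9 / 1834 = 0.00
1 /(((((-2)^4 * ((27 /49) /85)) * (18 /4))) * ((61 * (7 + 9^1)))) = 4165 /1897344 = 0.00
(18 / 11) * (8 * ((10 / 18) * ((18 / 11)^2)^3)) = 2720977920 / 19487171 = 139.63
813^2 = 660969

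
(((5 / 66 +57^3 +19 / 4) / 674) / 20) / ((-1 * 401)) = -24446113 / 713523360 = -0.03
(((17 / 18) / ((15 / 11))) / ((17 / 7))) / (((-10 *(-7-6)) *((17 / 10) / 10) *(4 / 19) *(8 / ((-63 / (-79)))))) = 10241 / 1676064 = 0.01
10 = 10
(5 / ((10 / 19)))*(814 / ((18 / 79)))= 610907 / 18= 33939.28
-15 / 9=-5 / 3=-1.67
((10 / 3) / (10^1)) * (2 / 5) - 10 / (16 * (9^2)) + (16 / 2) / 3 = 9047 / 3240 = 2.79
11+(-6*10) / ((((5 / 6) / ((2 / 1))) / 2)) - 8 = -285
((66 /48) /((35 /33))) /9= 121 /840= 0.14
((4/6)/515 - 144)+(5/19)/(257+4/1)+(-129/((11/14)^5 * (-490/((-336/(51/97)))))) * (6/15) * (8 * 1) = -67890033255717361/34960987316475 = -1941.88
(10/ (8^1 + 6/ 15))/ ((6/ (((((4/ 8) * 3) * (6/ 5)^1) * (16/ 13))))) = 40/ 91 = 0.44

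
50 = 50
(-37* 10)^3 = -50653000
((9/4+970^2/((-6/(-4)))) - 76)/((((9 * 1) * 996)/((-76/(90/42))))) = -200199979/80676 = -2481.53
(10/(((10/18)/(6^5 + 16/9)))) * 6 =840000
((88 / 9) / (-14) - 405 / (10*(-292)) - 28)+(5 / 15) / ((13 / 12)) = -13512829 / 478296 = -28.25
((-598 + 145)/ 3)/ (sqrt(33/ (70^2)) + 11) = -739900/ 53897 + 10570*sqrt(33)/ 592867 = -13.63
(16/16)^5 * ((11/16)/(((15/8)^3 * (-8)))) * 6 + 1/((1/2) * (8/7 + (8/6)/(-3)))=2.79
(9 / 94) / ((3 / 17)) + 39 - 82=-3991 / 94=-42.46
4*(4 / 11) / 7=16 / 77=0.21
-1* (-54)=54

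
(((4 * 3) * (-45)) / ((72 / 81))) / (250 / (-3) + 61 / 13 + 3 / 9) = 15795 / 2036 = 7.76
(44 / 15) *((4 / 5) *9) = 21.12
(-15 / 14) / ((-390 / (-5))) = -5 / 364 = -0.01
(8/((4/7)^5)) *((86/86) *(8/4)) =16807/64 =262.61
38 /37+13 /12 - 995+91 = -400439 /444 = -901.89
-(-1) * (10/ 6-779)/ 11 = -212/ 3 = -70.67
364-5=359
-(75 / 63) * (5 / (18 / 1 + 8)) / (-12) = 125 / 6552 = 0.02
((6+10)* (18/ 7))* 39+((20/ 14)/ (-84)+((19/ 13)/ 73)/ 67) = 29994586423/ 18693402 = 1604.55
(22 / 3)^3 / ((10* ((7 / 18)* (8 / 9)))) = 3993 / 35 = 114.09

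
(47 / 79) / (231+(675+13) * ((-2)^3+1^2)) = -47 / 362215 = -0.00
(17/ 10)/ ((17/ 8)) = 4/ 5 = 0.80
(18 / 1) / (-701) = -18 / 701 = -0.03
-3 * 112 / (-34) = 168 / 17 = 9.88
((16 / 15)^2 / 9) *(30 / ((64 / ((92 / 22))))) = 368 / 1485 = 0.25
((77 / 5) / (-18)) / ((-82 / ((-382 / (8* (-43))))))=14707 / 1269360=0.01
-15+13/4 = -47/4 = -11.75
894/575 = 1.55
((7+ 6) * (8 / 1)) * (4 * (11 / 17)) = 4576 / 17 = 269.18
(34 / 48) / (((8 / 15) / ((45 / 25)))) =153 / 64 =2.39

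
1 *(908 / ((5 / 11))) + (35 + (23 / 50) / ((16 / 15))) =65057 / 32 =2033.03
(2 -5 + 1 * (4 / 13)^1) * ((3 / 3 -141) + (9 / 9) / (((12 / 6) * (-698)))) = 6840435 / 18148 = 376.93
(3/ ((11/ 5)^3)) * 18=6750/ 1331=5.07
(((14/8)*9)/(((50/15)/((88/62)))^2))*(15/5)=205821/24025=8.57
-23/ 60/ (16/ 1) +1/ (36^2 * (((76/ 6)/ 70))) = -3233/ 164160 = -0.02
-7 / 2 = -3.50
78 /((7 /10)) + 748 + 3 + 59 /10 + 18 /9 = 60923 /70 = 870.33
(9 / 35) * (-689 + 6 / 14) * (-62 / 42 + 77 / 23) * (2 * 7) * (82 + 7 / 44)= -4725470160 / 12397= -381178.52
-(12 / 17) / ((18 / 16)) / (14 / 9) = -48 / 119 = -0.40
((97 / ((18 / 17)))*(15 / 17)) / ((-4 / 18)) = -1455 / 4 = -363.75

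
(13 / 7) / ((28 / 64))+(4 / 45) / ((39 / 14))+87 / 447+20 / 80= 241987939 / 51253020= 4.72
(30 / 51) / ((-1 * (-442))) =0.00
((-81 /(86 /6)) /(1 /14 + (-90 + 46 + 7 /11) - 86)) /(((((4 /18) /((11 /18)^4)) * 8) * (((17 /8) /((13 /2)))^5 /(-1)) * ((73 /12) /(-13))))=174129181242016 /88741955590053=1.96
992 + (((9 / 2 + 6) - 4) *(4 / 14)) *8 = 7048 / 7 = 1006.86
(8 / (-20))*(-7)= 14 / 5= 2.80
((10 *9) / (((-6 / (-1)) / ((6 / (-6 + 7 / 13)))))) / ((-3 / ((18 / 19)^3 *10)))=22744800 / 486989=46.70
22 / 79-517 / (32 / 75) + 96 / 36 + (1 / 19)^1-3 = -174604145 / 144096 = -1211.72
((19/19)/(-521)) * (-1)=1/521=0.00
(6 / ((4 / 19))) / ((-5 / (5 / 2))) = -57 / 4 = -14.25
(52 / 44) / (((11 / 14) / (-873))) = -158886 / 121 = -1313.11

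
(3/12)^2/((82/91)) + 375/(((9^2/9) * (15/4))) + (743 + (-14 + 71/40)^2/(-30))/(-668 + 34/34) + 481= 1933833684383/3937968000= 491.07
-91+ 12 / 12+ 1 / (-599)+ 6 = -50317 / 599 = -84.00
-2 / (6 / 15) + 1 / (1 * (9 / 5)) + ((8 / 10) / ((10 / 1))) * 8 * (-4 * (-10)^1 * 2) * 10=4568 / 9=507.56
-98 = -98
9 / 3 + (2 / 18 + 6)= 82 / 9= 9.11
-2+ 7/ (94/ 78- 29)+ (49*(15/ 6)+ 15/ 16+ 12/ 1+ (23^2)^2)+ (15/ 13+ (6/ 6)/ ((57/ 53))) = 899557033913/ 3212976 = 279976.27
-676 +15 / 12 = -2699 / 4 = -674.75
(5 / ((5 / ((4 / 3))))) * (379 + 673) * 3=4208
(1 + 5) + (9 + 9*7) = 78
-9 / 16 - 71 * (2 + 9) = -781.56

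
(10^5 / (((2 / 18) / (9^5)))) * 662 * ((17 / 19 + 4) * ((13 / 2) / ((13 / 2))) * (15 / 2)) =24539022454500000 / 19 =1291527497605263.16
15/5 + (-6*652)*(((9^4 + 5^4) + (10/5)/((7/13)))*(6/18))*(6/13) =-4327098.89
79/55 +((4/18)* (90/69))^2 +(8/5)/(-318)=1.52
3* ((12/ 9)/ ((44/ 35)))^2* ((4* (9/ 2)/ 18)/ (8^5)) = 1225/ 11894784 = 0.00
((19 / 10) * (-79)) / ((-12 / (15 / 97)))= 1501 / 776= 1.93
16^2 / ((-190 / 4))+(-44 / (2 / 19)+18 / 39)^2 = 2798915952 / 16055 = 174332.98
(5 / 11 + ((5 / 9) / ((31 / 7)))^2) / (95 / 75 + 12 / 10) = 2013400 / 10560429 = 0.19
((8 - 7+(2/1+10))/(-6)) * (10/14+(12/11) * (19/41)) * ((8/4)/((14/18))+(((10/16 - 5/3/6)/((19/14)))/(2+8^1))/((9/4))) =-253268717/37102212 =-6.83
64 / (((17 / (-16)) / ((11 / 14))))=-47.33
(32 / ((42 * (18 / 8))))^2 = 4096 / 35721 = 0.11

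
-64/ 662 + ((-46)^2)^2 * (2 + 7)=40297103.90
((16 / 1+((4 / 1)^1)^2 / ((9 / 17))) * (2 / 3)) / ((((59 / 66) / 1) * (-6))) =-9152 / 1593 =-5.75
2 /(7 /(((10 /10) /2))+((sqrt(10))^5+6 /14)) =-1414 /4889799+9800 *sqrt(10) /4889799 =0.01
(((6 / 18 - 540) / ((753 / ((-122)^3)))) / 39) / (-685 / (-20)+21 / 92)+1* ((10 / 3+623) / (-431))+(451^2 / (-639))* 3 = 401117906576 / 35047723113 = 11.44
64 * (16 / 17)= 1024 / 17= 60.24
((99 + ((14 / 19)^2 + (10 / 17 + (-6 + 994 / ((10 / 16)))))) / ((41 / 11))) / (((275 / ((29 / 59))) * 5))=1499005331 / 9278376875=0.16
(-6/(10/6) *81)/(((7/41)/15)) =-179334/7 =-25619.14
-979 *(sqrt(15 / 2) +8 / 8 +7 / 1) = -7832 - 979 *sqrt(30) / 2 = -10513.10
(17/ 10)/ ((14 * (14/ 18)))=0.16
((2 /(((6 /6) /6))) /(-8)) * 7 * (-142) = 1491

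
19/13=1.46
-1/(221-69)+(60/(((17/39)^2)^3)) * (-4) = -128363796538849/3668910488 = -34986.90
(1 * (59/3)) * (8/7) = 22.48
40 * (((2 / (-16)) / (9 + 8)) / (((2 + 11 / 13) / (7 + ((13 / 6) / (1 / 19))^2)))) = -3981965 / 22644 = -175.85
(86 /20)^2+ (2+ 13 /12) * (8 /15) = 18121 /900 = 20.13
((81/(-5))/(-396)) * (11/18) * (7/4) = 7/160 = 0.04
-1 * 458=-458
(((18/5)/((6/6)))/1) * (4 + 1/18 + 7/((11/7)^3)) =140381/6655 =21.09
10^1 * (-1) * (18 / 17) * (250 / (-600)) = 75 / 17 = 4.41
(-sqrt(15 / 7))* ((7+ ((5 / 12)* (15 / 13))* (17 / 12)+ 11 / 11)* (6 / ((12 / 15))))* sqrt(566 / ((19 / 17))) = -27085* sqrt(19195890) / 55328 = -2144.81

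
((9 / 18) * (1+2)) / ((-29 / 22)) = -33 / 29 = -1.14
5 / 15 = 1 / 3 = 0.33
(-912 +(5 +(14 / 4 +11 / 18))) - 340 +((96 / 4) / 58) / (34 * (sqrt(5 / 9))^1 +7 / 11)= -226731692810 / 182423079 +148104 * sqrt(5) / 20269231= -1242.87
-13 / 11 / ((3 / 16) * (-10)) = 104 / 165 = 0.63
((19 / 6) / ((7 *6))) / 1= 19 / 252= 0.08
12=12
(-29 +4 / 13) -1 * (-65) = 472 / 13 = 36.31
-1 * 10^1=-10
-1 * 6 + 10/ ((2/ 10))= 44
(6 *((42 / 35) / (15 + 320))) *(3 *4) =432 / 1675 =0.26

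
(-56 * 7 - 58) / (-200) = 9 / 4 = 2.25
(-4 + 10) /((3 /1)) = 2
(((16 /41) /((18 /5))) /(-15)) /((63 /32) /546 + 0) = -6656 /3321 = -2.00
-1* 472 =-472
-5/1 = -5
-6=-6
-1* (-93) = 93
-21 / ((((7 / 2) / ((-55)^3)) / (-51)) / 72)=-3665574000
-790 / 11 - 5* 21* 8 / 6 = -2330 / 11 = -211.82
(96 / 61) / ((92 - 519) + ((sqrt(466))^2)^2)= 32 / 4406823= 0.00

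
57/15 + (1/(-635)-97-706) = -507493/635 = -799.20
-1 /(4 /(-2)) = 0.50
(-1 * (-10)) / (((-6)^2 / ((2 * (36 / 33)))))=20 / 33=0.61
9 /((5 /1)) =9 /5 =1.80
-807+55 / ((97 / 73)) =-74264 / 97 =-765.61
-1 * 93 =-93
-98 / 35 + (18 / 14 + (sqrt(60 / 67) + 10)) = 2*sqrt(1005) / 67 + 297 / 35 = 9.43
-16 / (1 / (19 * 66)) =-20064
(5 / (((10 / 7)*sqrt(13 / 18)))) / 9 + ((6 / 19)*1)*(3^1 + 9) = 7*sqrt(26) / 78 + 72 / 19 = 4.25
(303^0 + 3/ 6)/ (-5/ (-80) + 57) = 24/ 913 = 0.03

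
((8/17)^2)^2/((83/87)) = 356352/6932243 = 0.05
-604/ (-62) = 302/ 31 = 9.74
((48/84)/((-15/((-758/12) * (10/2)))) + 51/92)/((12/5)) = 364745/69552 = 5.24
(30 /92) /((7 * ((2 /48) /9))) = 1620 /161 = 10.06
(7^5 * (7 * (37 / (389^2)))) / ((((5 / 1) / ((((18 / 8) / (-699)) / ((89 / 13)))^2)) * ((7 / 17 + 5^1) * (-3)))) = -37518619047 / 478926504637992640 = -0.00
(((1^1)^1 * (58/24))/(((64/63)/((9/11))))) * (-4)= -5481/704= -7.79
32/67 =0.48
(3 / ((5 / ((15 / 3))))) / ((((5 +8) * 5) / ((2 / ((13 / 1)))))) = 6 / 845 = 0.01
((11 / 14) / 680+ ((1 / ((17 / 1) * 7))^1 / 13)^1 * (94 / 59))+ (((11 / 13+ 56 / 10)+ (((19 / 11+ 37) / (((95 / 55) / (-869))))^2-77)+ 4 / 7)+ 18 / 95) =1000670238996506397 / 2635964240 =379622084.33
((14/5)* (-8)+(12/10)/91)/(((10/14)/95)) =-193534/65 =-2977.45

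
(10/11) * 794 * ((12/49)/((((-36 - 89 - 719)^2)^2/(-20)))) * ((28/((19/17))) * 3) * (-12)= 18222300/2899840742183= 0.00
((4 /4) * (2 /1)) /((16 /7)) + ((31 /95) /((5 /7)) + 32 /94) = 298667 /178600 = 1.67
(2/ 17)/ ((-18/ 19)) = -19/ 153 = -0.12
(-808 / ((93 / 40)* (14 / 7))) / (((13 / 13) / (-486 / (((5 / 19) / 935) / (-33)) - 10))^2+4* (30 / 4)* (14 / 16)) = -52472533957002498560 / 7926891925899279153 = -6.62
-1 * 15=-15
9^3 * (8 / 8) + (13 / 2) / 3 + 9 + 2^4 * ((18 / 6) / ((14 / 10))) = 32527 / 42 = 774.45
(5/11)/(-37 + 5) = -5/352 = -0.01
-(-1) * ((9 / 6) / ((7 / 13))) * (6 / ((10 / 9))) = 15.04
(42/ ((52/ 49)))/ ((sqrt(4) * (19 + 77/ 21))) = 3087/ 3536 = 0.87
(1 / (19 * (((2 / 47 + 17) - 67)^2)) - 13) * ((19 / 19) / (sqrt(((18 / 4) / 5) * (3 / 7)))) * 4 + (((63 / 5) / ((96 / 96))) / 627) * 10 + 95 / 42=21619 / 8778 - 151303831 * sqrt(210) / 26187244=-81.26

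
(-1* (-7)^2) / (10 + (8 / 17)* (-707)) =833 / 5486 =0.15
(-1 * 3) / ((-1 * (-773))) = -3 / 773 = -0.00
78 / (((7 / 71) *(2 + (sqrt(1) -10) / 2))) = -11076 / 35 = -316.46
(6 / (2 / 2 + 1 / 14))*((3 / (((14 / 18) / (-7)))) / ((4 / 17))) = -3213 / 5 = -642.60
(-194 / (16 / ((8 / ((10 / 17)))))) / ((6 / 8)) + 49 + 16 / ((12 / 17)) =-741 / 5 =-148.20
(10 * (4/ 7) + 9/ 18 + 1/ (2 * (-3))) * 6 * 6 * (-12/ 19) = -137.50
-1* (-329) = 329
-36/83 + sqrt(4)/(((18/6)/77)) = 12674/249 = 50.90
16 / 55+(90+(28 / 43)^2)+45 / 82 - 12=660979223 / 8338990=79.26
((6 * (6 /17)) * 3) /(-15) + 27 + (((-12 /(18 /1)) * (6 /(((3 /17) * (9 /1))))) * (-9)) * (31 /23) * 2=514231 /5865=87.68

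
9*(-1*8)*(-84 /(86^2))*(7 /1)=10584 /1849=5.72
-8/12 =-2/3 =-0.67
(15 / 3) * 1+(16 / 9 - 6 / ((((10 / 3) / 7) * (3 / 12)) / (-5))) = 2329 / 9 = 258.78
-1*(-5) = 5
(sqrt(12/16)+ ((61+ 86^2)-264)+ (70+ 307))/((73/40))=20 * sqrt(3)/73+ 302800/73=4148.42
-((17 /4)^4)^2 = -6975757441 /65536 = -106441.61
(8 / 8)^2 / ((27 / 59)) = 59 / 27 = 2.19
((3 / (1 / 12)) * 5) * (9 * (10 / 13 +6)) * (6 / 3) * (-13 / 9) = -31680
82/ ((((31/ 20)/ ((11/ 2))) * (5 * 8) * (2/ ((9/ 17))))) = 4059/ 2108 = 1.93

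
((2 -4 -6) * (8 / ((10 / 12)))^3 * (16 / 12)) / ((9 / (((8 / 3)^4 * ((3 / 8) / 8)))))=-2485.51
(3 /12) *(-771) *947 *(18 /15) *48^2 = -2523353472 /5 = -504670694.40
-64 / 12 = -16 / 3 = -5.33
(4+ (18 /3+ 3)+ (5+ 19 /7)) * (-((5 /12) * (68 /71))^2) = -1047625 /317583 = -3.30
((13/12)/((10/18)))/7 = 39/140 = 0.28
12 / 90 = 2 / 15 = 0.13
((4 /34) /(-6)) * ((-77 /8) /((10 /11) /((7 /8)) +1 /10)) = 29645 /178908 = 0.17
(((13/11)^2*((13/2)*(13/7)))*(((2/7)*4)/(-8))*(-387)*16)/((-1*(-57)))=29474952/112651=261.65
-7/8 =-0.88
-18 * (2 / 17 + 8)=-2484 / 17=-146.12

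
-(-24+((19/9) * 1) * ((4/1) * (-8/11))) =2984/99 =30.14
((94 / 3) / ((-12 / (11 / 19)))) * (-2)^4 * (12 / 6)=-8272 / 171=-48.37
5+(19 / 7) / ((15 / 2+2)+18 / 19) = 14617 / 2779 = 5.26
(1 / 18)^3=1 / 5832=0.00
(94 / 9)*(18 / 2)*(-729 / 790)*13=-445419 / 395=-1127.64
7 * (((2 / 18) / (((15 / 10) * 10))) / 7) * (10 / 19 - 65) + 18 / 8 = 1.77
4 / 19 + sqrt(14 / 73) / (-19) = 4 / 19- sqrt(1022) / 1387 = 0.19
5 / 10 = 1 / 2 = 0.50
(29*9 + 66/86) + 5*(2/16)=90263/344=262.39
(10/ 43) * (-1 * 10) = -2.33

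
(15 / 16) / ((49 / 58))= 435 / 392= 1.11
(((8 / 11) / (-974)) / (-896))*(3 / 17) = 3 / 20399456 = 0.00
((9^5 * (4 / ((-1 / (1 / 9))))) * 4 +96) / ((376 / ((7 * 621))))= -56989170 / 47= -1212535.53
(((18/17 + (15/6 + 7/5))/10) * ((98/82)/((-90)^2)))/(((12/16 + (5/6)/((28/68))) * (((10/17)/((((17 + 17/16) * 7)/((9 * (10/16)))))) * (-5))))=-0.00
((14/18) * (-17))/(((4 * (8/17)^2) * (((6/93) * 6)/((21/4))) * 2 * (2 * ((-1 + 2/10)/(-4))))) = -37314235/147456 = -253.05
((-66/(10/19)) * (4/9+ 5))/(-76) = 539/60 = 8.98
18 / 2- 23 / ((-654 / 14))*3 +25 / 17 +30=77729 / 1853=41.95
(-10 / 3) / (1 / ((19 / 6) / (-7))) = 95 / 63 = 1.51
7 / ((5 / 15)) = 21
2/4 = 1/2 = 0.50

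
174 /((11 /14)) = 2436 /11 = 221.45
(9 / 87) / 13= 3 / 377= 0.01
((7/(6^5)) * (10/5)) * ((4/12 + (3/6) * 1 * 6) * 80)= 350/729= 0.48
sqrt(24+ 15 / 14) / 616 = 3* sqrt(546) / 8624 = 0.01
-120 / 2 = -60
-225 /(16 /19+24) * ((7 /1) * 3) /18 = -9975 /944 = -10.57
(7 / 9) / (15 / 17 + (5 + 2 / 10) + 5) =595 / 8478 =0.07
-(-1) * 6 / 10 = 3 / 5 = 0.60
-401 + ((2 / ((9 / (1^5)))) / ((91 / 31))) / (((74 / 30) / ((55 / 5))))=-4047091 / 10101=-400.66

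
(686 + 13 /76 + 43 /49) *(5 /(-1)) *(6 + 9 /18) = -166306985 /7448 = -22329.08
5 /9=0.56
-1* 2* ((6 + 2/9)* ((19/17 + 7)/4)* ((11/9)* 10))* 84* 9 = -3967040/17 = -233355.29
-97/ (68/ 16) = -388/ 17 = -22.82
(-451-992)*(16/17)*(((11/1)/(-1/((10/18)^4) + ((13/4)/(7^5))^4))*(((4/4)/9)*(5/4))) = 36512941057787251657600000/184730776341519537888393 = 197.65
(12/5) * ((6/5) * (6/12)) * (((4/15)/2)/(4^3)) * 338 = 507/500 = 1.01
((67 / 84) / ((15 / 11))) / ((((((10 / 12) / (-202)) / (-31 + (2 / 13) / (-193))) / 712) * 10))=687054403244 / 2195375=312955.37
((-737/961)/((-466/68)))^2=627903364/50137031569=0.01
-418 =-418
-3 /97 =-0.03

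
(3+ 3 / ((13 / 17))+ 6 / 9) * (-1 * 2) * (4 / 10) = -1184 / 195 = -6.07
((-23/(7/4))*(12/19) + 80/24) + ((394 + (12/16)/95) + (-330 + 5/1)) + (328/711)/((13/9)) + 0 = 64.36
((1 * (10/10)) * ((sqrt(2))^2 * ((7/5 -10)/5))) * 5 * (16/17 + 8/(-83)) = -102512/7055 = -14.53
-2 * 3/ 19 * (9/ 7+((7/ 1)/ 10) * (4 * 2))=-1446/ 665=-2.17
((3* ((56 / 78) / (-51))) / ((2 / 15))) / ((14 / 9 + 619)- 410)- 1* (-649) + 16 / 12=163413431 / 251277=650.33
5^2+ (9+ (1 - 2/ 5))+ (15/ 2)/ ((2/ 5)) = 1067/ 20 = 53.35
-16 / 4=-4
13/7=1.86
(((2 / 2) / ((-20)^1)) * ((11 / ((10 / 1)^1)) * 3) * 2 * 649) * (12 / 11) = -233.64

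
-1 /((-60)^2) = -1 /3600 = -0.00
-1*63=-63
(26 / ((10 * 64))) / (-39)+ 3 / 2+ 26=26399 / 960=27.50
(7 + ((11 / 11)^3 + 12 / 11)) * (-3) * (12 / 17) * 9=-32400 / 187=-173.26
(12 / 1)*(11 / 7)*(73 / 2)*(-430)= -2071740 / 7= -295962.86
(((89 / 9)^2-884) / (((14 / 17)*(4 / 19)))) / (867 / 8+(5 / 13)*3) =-267404917 / 6458697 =-41.40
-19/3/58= -19/174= -0.11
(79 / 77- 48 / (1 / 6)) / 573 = -22097 / 44121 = -0.50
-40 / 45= -8 / 9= -0.89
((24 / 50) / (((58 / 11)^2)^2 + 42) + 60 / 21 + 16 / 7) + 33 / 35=6354095007 / 1043999075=6.09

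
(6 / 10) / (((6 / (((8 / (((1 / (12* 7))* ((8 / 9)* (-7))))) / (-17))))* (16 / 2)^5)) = 27 / 1392640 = 0.00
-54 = -54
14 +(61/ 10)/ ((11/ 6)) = 953/ 55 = 17.33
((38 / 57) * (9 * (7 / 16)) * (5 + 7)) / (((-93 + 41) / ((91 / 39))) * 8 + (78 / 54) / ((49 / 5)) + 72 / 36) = -0.18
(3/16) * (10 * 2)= 15/4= 3.75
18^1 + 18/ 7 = 144/ 7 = 20.57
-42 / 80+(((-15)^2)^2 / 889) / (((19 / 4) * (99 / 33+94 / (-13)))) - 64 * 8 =-3830166301 / 7432040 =-515.36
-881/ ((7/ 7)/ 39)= -34359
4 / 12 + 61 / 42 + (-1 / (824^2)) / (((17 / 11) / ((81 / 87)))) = 4184187521 / 2343146176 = 1.79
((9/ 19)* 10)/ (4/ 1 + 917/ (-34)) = -3060/ 14839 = -0.21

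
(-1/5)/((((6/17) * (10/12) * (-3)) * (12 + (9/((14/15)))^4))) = 653072/24945871275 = 0.00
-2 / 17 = -0.12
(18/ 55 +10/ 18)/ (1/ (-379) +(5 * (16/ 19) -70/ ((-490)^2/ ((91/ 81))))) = 2775510234/ 13228083847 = 0.21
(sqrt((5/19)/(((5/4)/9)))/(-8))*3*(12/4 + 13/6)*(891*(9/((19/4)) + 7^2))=-80128521*sqrt(19)/2888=-120939.10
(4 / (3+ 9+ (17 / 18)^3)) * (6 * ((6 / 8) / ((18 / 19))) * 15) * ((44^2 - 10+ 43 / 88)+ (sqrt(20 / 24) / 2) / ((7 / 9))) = 42765.81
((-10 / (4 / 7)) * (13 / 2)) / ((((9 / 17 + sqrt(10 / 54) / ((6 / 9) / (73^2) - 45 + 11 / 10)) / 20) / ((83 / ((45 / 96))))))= -1301048161516928803680 / 1709306048355721 - 18660155045155083200 * sqrt(15) / 5127918145067163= -775249.30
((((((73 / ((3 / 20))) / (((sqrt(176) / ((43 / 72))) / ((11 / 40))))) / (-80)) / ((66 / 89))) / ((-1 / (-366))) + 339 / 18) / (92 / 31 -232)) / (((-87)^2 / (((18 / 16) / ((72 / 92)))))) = -80569 / 5159030400 + 12150682903 *sqrt(11) / 1307504664576000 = 0.00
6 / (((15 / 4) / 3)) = 4.80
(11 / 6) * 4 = 22 / 3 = 7.33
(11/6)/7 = 11/42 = 0.26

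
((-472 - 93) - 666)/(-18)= 1231/18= 68.39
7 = 7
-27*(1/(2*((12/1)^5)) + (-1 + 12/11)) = -497675/202752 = -2.45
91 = 91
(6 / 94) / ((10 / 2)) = 3 / 235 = 0.01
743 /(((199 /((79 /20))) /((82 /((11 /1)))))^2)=7794902903 /479172100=16.27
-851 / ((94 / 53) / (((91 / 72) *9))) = -4104373 / 752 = -5457.94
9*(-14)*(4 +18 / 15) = -3276 / 5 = -655.20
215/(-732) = -215/732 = -0.29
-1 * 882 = -882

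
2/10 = 1/5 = 0.20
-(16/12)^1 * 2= -8/3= -2.67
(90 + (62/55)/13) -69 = 15077/715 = 21.09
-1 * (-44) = 44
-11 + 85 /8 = -3 /8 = -0.38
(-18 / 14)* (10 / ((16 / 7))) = -45 / 8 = -5.62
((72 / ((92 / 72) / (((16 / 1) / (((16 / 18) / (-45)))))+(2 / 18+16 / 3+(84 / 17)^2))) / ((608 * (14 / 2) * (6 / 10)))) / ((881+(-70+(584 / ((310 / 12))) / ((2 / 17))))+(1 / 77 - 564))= 8980277625 / 4176405907804492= 0.00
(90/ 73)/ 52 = 45/ 1898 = 0.02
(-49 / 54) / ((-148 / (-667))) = -32683 / 7992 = -4.09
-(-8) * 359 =2872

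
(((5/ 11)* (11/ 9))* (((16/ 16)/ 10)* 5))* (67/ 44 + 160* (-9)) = -316465/ 792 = -399.58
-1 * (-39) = 39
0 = 0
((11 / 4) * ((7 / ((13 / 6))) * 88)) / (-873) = -3388 / 3783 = -0.90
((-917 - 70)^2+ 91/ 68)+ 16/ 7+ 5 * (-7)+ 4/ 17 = 463689621/ 476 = 974137.86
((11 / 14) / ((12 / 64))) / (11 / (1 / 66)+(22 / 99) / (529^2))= 0.01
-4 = -4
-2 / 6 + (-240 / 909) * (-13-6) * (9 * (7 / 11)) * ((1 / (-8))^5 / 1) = -2281313 / 6825984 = -0.33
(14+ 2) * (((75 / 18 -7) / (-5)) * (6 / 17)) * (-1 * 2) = -6.40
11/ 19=0.58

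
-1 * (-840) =840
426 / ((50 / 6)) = 1278 / 25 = 51.12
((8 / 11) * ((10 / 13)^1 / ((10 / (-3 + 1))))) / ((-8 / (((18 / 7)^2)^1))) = 648 / 7007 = 0.09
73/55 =1.33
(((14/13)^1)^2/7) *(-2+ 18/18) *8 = -224/169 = -1.33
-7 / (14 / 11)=-11 / 2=-5.50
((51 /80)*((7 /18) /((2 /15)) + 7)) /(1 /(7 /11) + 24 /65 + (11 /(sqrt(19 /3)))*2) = -3088528261 /18290317376 + 921385465*sqrt(57) /9145158688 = 0.59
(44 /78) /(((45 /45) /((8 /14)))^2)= 352 /1911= 0.18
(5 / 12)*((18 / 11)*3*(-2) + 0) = -45 / 11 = -4.09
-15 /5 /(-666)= 1 /222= 0.00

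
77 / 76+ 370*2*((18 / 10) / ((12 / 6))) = 50693 / 76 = 667.01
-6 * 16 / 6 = -16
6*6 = 36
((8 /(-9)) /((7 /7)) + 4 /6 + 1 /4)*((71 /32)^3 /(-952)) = -357911 /1123024896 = -0.00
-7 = -7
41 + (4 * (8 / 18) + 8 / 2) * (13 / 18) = 3659 / 81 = 45.17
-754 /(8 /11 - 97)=8294 /1059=7.83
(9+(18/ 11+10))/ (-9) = -227/ 99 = -2.29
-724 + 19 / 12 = -8669 / 12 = -722.42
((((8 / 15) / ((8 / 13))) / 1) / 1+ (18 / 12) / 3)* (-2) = -41 / 15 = -2.73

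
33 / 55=3 / 5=0.60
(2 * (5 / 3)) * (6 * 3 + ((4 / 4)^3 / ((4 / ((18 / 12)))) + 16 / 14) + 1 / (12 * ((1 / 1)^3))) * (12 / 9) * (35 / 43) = 82325 / 1161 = 70.91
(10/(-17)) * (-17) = 10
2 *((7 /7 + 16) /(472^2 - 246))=17 /111269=0.00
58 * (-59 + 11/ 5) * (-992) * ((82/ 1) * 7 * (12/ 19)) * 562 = 63253922156544/ 95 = 665830759542.57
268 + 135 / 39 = 3529 / 13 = 271.46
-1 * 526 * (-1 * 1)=526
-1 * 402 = -402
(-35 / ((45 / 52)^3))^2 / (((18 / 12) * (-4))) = -484379936768 / 996451875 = -486.10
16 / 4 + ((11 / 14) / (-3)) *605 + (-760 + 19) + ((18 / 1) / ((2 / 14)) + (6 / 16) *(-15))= -130213 / 168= -775.08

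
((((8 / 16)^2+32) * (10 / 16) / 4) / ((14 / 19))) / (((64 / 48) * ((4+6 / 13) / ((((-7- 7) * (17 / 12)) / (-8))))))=2708355 / 950272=2.85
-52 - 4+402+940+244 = 1530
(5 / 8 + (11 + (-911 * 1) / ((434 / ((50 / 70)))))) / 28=123047 / 340256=0.36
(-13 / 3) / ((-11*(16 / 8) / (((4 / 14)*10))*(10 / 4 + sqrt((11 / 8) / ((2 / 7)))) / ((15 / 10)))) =2600 / 1771 - 260*sqrt(77) / 1771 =0.18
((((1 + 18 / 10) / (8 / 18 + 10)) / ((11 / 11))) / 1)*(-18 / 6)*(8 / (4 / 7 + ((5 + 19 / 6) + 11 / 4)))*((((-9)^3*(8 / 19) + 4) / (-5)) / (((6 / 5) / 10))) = -243686016 / 861745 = -282.78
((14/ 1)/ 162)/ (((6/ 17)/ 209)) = 51.17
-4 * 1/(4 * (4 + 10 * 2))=-1/24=-0.04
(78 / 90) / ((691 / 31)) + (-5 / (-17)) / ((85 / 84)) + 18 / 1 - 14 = 12969067 / 2995485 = 4.33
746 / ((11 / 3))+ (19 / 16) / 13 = 465713 / 2288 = 203.55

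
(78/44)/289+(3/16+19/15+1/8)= 1209521/762960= 1.59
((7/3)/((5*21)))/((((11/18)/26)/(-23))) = -1196/55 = -21.75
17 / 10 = 1.70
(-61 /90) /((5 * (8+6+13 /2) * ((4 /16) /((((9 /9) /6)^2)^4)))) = -61 /3873614400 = -0.00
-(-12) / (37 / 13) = 4.22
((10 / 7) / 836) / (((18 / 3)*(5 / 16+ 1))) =20 / 92169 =0.00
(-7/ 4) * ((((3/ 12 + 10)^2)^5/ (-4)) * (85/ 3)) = 7986482289540678595/ 50331648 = 158677146624.34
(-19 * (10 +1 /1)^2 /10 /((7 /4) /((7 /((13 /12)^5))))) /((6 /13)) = -190688256 /142805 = -1335.31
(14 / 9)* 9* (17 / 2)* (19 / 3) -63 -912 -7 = -685 / 3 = -228.33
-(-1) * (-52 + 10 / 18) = -463 / 9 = -51.44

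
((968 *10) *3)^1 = 29040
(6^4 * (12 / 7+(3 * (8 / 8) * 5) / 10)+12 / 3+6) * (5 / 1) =146150 / 7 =20878.57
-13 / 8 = -1.62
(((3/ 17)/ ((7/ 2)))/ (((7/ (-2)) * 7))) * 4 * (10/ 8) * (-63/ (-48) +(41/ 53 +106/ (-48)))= 1555/ 1236172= 0.00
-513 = -513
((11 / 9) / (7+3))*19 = 209 / 90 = 2.32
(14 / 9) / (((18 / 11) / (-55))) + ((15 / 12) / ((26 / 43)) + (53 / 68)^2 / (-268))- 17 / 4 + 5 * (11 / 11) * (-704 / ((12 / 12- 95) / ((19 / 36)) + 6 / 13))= -330696453082765 / 9542816307648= -34.65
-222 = -222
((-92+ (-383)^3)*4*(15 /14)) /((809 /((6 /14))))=-103191390 /809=-127554.25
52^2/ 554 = 1352/ 277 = 4.88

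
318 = 318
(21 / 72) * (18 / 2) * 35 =735 / 8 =91.88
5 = 5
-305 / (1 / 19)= -5795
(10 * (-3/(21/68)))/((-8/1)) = 85/7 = 12.14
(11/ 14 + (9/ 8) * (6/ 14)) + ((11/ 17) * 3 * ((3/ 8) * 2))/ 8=5521/ 3808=1.45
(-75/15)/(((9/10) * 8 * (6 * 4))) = -25/864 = -0.03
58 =58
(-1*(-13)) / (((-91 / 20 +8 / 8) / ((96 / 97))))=-24960 / 6887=-3.62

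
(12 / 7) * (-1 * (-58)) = 696 / 7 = 99.43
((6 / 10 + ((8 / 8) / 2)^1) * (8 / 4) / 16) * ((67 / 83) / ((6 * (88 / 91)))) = 6097 / 318720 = 0.02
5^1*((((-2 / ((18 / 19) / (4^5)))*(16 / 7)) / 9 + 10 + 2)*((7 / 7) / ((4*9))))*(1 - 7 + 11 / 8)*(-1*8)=-14082755 / 5103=-2759.70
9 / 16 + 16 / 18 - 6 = -655 / 144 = -4.55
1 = 1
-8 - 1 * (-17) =9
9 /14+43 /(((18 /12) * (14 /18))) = 75 /2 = 37.50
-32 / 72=-4 / 9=-0.44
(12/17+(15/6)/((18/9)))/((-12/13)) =-1729/816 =-2.12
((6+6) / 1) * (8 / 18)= 16 / 3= 5.33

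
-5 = -5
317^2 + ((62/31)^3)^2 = 100553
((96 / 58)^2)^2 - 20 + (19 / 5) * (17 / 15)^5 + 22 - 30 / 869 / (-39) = 503950176836479831 / 30337613907046875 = 16.61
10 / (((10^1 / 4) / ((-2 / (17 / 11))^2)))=1936 / 289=6.70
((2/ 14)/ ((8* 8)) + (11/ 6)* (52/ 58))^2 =4115350801/ 1519128576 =2.71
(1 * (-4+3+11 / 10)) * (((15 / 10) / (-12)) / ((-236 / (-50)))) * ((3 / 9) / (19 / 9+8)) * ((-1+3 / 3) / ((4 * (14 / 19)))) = 0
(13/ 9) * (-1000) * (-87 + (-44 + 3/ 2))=1683500/ 9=187055.56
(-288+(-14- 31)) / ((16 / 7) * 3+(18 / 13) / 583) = -5888883 / 121306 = -48.55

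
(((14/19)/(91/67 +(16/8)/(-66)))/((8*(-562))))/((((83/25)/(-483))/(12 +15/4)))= 11773740825/41633607424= 0.28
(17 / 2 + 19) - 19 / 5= 237 / 10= 23.70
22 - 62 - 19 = -59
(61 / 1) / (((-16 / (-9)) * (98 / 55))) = 30195 / 1568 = 19.26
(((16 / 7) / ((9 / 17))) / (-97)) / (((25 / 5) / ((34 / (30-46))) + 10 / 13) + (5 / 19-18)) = 1142128 / 495767097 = 0.00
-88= -88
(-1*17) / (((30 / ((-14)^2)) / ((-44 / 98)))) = 748 / 15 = 49.87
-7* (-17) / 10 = 119 / 10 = 11.90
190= 190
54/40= 27/20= 1.35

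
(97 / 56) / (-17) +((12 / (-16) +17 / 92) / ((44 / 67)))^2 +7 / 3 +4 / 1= 6.97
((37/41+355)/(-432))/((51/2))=-608/18819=-0.03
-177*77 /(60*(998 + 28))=-4543 /20520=-0.22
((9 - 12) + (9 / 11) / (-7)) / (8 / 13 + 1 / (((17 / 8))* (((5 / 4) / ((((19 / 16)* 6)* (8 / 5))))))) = -165750 / 260953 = -0.64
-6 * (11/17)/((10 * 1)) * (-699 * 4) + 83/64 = 5912207/5440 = 1086.80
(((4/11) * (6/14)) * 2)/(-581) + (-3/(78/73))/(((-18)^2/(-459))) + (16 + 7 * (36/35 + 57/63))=2338678709/69789720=33.51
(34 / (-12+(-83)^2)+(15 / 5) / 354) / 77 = 10889 / 62484422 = 0.00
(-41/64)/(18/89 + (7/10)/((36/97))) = -164205/535288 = -0.31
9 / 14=0.64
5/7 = 0.71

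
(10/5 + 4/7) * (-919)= -16542/7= -2363.14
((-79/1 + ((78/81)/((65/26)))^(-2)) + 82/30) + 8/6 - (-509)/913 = -2504640833/37031280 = -67.64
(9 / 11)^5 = 59049 / 161051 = 0.37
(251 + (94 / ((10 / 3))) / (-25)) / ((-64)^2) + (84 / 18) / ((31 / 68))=245164381 / 23808000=10.30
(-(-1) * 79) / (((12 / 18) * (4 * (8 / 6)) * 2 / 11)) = 7821 / 64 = 122.20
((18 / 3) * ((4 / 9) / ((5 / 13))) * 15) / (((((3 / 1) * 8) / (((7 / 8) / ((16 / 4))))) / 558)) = 8463 / 16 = 528.94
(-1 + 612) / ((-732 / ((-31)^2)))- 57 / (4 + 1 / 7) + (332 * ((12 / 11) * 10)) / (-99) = -2189692547 / 2568588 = -852.49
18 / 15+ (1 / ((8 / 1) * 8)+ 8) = 2949 / 320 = 9.22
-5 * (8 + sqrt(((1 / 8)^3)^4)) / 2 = -10485765 / 524288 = -20.00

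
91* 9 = 819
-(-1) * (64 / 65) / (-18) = -32 / 585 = -0.05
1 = 1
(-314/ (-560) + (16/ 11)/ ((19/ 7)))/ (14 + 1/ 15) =192519/ 2469544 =0.08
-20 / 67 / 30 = -2 / 201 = -0.01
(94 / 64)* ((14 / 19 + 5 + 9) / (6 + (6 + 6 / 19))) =1645 / 936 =1.76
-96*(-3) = 288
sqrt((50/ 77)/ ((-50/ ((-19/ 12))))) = sqrt(4389)/ 462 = 0.14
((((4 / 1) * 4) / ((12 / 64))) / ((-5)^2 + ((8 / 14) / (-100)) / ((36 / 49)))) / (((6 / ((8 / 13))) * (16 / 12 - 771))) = -307200 / 675172381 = -0.00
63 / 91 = 9 / 13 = 0.69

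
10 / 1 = 10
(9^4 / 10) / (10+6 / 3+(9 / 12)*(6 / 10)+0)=4374 / 83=52.70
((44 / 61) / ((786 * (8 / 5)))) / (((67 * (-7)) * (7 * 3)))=-55 / 944440308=-0.00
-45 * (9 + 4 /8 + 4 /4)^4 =-8751645 /16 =-546977.81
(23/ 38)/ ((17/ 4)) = 46/ 323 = 0.14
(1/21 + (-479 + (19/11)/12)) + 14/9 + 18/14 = -188483/396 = -475.97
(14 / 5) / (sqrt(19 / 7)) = 14 * sqrt(133) / 95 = 1.70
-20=-20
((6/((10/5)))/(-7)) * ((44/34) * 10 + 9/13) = -9039/1547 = -5.84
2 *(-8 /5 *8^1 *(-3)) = 384 /5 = 76.80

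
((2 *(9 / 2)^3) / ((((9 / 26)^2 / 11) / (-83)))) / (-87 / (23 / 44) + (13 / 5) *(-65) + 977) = -31939479 / 14756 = -2164.51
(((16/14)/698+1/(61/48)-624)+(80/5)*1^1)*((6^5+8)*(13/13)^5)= -100623185312/21289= -4726534.14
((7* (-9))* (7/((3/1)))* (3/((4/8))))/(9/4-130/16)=7056/47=150.13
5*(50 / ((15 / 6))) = 100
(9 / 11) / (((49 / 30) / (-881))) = -237870 / 539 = -441.32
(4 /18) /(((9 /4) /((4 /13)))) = 32 /1053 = 0.03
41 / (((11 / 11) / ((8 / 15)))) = 328 / 15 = 21.87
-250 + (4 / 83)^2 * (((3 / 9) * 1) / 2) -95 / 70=-72727061 / 289338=-251.36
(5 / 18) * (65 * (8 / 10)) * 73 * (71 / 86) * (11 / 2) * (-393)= -485465695 / 258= -1881649.98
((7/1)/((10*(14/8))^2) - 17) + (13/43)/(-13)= -127928/7525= -17.00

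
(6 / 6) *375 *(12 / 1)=4500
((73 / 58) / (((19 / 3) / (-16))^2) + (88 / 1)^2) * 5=405780160 / 10469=38760.16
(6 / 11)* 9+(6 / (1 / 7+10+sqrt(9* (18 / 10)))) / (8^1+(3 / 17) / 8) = 318350766 / 63713309 - 89964* sqrt(5) / 5792119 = 4.96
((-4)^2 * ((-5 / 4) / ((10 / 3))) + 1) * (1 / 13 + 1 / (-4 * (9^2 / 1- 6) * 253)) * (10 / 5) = -75887 / 98670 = -0.77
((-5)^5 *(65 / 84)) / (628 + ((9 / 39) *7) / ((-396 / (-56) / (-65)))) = -2234375 / 566552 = -3.94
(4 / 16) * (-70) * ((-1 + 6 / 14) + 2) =-25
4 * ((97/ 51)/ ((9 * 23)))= 0.04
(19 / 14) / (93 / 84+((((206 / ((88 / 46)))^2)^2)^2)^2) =1505680748169532571648 / 362564610303648069703628550578979763575741963919854269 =0.00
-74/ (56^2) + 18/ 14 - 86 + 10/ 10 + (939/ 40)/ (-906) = -99162929/ 1183840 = -83.76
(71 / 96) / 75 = 71 / 7200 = 0.01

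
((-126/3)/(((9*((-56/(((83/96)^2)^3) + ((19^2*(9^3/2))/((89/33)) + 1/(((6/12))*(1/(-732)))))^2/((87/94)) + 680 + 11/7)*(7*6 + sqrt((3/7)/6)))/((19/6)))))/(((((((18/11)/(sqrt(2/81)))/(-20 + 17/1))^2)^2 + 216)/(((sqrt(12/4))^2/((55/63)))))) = -271066748708995691525693870562983902/194840011956043675333207409650808943782779640625 + 2765987231724445831894835413907999*sqrt(14)/1169040071736262051999244457904853662696677843750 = -0.00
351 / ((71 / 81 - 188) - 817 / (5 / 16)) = -0.13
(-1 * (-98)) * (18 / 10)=176.40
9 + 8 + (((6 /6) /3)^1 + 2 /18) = 157 /9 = 17.44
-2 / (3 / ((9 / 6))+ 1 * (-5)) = 2 / 3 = 0.67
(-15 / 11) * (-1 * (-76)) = -1140 / 11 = -103.64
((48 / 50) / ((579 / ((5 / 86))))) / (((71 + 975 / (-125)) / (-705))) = -0.00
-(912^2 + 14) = -831758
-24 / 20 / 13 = -6 / 65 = -0.09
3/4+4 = 19/4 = 4.75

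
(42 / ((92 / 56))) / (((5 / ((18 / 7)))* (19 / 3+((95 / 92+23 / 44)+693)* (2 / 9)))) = 74844 / 914665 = 0.08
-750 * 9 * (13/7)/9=-9750/7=-1392.86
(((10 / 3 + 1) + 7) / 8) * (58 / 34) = 29 / 12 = 2.42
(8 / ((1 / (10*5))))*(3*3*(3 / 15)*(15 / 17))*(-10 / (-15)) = 7200 / 17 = 423.53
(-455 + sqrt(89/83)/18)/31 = -455/31 + sqrt(7387)/46314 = -14.68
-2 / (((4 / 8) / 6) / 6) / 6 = -24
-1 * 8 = -8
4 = 4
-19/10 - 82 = -83.90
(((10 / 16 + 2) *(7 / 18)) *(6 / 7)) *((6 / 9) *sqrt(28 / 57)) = 0.41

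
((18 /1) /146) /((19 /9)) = 81 /1387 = 0.06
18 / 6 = 3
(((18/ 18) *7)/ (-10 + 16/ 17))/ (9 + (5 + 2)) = -17/ 352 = -0.05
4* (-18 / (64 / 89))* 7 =-700.88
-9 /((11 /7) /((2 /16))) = -63 /88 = -0.72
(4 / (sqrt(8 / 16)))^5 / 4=1024*sqrt(2)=1448.15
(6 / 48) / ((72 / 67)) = 67 / 576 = 0.12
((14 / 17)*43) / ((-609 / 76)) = -6536 / 1479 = -4.42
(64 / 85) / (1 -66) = -64 / 5525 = -0.01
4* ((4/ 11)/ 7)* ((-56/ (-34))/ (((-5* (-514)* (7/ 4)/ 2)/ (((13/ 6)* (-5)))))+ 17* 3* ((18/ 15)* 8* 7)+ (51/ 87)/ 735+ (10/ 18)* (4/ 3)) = 9193741125136/ 12907157571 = 712.30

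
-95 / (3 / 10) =-950 / 3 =-316.67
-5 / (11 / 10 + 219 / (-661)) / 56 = -16525 / 142268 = -0.12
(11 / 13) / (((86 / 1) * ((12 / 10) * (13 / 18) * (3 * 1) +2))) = 55 / 25714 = 0.00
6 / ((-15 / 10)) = -4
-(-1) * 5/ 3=5/ 3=1.67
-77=-77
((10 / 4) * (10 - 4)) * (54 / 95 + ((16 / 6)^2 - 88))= -68674 / 57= -1204.81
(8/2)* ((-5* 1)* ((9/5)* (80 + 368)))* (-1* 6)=96768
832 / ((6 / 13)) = 5408 / 3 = 1802.67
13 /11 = 1.18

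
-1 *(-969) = 969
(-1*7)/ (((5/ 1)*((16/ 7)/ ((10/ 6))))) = -49/ 48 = -1.02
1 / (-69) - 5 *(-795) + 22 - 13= 3983.99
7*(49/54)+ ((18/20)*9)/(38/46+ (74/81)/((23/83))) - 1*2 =6549778/1036935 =6.32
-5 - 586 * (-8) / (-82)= -62.17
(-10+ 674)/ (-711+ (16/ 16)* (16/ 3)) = -1992/ 2117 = -0.94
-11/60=-0.18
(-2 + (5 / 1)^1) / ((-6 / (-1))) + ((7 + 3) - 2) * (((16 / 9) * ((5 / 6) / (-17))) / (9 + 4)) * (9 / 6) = 1669 / 3978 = 0.42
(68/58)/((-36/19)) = -323/522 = -0.62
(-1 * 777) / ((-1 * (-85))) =-777 / 85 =-9.14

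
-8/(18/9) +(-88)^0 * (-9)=-13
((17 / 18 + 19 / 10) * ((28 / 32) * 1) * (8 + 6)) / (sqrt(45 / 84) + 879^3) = 1104350547328 / 21524844931135966955 -3136 * sqrt(105) / 581170813140671107785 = 0.00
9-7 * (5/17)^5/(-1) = 12800588/1419857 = 9.02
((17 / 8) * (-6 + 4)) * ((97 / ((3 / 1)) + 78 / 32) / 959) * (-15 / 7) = 141865 / 429632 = 0.33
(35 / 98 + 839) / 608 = 11751 / 8512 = 1.38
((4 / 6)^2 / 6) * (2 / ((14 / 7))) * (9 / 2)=1 / 3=0.33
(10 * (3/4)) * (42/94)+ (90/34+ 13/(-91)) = 65497/11186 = 5.86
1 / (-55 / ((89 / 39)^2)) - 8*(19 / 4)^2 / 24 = -10193221 / 1338480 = -7.62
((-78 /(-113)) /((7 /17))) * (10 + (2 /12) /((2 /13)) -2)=24089 /1582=15.23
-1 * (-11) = 11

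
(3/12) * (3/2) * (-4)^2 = 6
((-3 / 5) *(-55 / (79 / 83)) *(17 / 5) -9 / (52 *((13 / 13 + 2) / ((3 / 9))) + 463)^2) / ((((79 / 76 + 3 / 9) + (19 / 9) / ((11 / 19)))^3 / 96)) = 4571415211755803000832 / 51080803816929989375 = 89.49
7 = 7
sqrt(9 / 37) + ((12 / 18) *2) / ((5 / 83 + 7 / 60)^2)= 3 *sqrt(37) / 37 + 33067200 / 776161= 43.10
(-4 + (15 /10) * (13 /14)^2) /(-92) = 1061 /36064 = 0.03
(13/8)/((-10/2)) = -13/40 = -0.32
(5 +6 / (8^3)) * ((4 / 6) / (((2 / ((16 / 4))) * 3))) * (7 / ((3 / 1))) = 8981 / 1728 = 5.20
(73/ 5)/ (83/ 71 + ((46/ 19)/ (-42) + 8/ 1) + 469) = 0.03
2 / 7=0.29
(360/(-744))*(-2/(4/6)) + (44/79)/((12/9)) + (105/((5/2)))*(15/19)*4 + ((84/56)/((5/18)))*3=35061321/232655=150.70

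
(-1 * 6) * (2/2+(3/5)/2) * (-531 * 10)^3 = 1167826069800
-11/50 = -0.22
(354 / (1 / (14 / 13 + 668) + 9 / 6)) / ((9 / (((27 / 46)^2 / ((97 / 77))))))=4801074201 / 670147780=7.16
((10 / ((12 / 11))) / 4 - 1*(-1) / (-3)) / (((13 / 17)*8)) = 799 / 2496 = 0.32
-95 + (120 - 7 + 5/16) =18.31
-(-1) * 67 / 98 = 67 / 98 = 0.68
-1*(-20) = 20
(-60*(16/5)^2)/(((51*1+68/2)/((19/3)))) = -19456/425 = -45.78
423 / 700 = 0.60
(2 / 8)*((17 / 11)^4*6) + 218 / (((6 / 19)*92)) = 16.06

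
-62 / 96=-0.65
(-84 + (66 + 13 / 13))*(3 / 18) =-17 / 6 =-2.83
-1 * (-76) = 76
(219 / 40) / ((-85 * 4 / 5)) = -219 / 2720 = -0.08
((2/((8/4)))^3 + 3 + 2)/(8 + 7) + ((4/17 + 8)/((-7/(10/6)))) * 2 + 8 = 1142/255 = 4.48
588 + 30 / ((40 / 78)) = 1293 / 2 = 646.50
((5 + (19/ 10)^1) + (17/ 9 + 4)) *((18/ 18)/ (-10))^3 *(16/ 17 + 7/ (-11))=-21869/ 5610000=-0.00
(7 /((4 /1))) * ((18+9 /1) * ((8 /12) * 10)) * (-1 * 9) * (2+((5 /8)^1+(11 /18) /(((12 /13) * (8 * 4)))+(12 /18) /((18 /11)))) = -2215815 /256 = -8655.53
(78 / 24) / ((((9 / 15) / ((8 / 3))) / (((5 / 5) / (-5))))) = -26 / 9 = -2.89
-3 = -3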